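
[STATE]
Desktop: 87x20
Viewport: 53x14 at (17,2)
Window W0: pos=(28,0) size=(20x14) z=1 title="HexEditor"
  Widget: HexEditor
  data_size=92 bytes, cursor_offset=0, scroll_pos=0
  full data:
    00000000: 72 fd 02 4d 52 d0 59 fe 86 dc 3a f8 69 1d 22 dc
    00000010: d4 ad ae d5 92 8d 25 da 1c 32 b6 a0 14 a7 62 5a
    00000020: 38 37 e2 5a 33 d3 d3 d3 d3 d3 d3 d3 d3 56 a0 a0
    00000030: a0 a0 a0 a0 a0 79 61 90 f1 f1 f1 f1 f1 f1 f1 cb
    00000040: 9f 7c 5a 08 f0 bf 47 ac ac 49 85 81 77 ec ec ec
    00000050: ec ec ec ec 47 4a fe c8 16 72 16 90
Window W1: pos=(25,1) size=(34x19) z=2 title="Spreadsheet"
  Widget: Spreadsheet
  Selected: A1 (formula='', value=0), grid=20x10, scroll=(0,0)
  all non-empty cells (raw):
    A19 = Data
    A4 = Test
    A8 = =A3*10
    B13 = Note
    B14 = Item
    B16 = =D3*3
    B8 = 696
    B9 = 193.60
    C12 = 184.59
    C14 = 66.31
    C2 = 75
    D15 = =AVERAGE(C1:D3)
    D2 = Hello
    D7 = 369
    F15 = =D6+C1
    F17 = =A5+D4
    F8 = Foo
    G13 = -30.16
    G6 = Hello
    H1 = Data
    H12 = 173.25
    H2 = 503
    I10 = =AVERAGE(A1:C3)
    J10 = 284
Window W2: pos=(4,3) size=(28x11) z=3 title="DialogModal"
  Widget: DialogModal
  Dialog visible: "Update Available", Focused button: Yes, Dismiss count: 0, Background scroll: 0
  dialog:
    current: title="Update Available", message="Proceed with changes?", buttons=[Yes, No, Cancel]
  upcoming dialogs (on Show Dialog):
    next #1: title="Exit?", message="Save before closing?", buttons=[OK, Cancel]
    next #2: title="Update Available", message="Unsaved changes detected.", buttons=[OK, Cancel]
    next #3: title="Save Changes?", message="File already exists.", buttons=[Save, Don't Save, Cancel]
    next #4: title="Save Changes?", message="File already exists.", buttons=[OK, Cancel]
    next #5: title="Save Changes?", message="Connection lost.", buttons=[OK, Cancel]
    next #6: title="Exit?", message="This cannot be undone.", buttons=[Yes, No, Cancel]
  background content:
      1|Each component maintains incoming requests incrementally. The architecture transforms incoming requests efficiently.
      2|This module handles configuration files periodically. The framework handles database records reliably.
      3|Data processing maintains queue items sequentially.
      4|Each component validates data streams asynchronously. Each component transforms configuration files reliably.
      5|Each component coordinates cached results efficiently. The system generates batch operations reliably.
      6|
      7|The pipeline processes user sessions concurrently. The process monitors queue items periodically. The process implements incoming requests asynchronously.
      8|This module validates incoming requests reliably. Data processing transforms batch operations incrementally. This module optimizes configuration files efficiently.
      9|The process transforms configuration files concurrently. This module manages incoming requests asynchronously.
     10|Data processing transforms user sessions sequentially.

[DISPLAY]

        ┃ Spreadsheet                    ┃           
━━━━━━━━━━━━━━┓──────────────────────────┨           
              ┃                          ┃           
──────────────┨ A       B       C       D┃           
nt maintains i┃--------------------------┃           
───────────┐ig┃   [0]       0       0    ┃           
Available  │s ┃     0       0      75Hell┃           
ith changes│ d┃     0       0       0    ┃           
   Cancel  │es┃st           0       0    ┃           
───────────┘  ┃     0       0       0    ┃           
 processes use┃     0       0       0    ┃           
━━━━━━━━━━━━━━┛     0       0       0    ┃           
        ┃  8        0     696       0    ┃           
        ┃  9        0  193.60       0    ┃           


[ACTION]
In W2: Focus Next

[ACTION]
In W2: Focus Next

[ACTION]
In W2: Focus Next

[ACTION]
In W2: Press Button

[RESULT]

        ┃ Spreadsheet                    ┃           
━━━━━━━━━━━━━━┓──────────────────────────┨           
              ┃                          ┃           
──────────────┨ A       B       C       D┃           
nt maintains i┃--------------------------┃           
handles config┃   [0]       0       0    ┃           
ing maintains ┃     0       0      75Hell┃           
nt validates d┃     0       0       0    ┃           
nt coordinates┃st           0       0    ┃           
              ┃     0       0       0    ┃           
 processes use┃     0       0       0    ┃           
━━━━━━━━━━━━━━┛     0       0       0    ┃           
        ┃  8        0     696       0    ┃           
        ┃  9        0  193.60       0    ┃           


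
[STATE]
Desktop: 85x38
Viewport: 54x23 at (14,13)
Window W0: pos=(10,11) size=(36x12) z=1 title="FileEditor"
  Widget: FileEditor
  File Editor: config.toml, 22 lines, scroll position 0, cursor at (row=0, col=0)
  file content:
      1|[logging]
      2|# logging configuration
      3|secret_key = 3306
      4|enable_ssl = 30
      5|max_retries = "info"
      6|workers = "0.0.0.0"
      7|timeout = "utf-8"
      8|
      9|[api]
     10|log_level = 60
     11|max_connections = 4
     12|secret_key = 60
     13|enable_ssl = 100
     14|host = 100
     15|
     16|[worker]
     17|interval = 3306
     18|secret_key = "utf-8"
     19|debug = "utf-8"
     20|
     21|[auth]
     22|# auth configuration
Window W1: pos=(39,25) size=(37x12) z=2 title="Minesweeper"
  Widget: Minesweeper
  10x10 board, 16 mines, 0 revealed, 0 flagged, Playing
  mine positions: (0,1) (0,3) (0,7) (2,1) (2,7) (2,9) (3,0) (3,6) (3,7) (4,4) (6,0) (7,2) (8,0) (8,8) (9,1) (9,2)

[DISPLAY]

───────────────────────────────┨                      
gging]                        ▲┃                      
ogging configuration          █┃                      
ret_key = 3306                ░┃                      
ble_ssl = 30                  ░┃                      
_retries = "info"             ░┃                      
kers = "0.0.0.0"              ░┃                      
eout = "utf-8"                ░┃                      
                              ▼┃                      
━━━━━━━━━━━━━━━━━━━━━━━━━━━━━━━┛                      
                                                      
                                                      
                         ┏━━━━━━━━━━━━━━━━━━━━━━━━━━━━
                         ┃ Minesweeper                
                         ┠────────────────────────────
                         ┃■■■■■■■■■■                  
                         ┃■■■■■■■■■■                  
                         ┃■■■■■■■■■■                  
                         ┃■■■■■■■■■■                  
                         ┃■■■■■■■■■■                  
                         ┃■■■■■■■■■■                  
                         ┃■■■■■■■■■■                  
                         ┃■■■■■■■■■■                  


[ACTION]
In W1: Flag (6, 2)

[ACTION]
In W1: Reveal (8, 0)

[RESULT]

───────────────────────────────┨                      
gging]                        ▲┃                      
ogging configuration          █┃                      
ret_key = 3306                ░┃                      
ble_ssl = 30                  ░┃                      
_retries = "info"             ░┃                      
kers = "0.0.0.0"              ░┃                      
eout = "utf-8"                ░┃                      
                              ▼┃                      
━━━━━━━━━━━━━━━━━━━━━━━━━━━━━━━┛                      
                                                      
                                                      
                         ┏━━━━━━━━━━━━━━━━━━━━━━━━━━━━
                         ┃ Minesweeper                
                         ┠────────────────────────────
                         ┃■✹■✹■■■✹■■                  
                         ┃■■■■■■■■■■                  
                         ┃■✹■■■■■✹■✹                  
                         ┃✹■■■■■✹✹■■                  
                         ┃■■■■✹■■■■■                  
                         ┃■■■■■■■■■■                  
                         ┃✹■⚑■■■■■■■                  
                         ┃■■✹■■■■■■■                  


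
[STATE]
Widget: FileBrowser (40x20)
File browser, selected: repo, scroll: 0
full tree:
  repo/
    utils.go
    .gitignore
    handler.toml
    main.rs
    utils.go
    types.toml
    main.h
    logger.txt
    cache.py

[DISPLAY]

> [-] repo/                             
    utils.go                            
    .gitignore                          
    handler.toml                        
    main.rs                             
    utils.go                            
    types.toml                          
    main.h                              
    logger.txt                          
    cache.py                            
                                        
                                        
                                        
                                        
                                        
                                        
                                        
                                        
                                        
                                        


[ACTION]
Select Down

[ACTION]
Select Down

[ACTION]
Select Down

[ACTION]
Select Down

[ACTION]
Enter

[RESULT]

  [-] repo/                             
    utils.go                            
    .gitignore                          
    handler.toml                        
  > main.rs                             
    utils.go                            
    types.toml                          
    main.h                              
    logger.txt                          
    cache.py                            
                                        
                                        
                                        
                                        
                                        
                                        
                                        
                                        
                                        
                                        


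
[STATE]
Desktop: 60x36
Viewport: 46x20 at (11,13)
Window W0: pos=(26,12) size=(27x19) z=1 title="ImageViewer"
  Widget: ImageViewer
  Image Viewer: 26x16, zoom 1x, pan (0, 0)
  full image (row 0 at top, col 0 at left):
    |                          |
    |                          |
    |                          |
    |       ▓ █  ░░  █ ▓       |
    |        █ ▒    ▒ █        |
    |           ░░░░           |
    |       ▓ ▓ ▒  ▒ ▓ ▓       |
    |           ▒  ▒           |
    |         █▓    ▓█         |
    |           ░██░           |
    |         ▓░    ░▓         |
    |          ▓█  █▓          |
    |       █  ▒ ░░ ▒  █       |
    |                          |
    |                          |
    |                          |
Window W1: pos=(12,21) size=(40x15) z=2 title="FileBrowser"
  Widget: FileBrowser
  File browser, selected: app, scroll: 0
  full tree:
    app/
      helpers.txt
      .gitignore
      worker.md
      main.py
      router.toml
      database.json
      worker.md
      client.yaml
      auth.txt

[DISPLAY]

               ┃ ImageViewer             ┃    
               ┠─────────────────────────┨    
               ┃                         ┃    
               ┃                         ┃    
               ┃                         ┃    
               ┃       ▓ █  ░░  █ ▓      ┃    
               ┃        █ ▒    ▒ █       ┃    
               ┃           ░░░░          ┃    
 ┏━━━━━━━━━━━━━━━━━━━━━━━━━━━━━━━━━━━━━━┓┃    
 ┃ FileBrowser                          ┃┃    
 ┠──────────────────────────────────────┨┃    
 ┃> [-] app/                            ┃┃    
 ┃    helpers.txt                       ┃┃    
 ┃    .gitignore                        ┃┃    
 ┃    worker.md                         ┃┃    
 ┃    main.py                           ┃┃    
 ┃    router.toml                       ┃┃    
 ┃    database.json                     ┃┛    
 ┃    worker.md                         ┃     
 ┃    client.yaml                       ┃     


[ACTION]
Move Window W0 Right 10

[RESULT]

                      ┃ ImageViewer           
                      ┠───────────────────────
                      ┃                       
                      ┃                       
                      ┃                       
                      ┃       ▓ █  ░░  █ ▓    
                      ┃        █ ▒    ▒ █     
                      ┃           ░░░░        
 ┏━━━━━━━━━━━━━━━━━━━━━━━━━━━━━━━━━━━━━━┓▓    
 ┃ FileBrowser                          ┃     
 ┠──────────────────────────────────────┨     
 ┃> [-] app/                            ┃     
 ┃    helpers.txt                       ┃     
 ┃    .gitignore                        ┃     
 ┃    worker.md                         ┃█    
 ┃    main.py                           ┃     
 ┃    router.toml                       ┃     
 ┃    database.json                     ┃━━━━━
 ┃    worker.md                         ┃     
 ┃    client.yaml                       ┃     


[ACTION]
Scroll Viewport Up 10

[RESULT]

                                              
                                              
                                              
                                              
                                              
                                              
                                              
                                              
                                              
                      ┏━━━━━━━━━━━━━━━━━━━━━━━
                      ┃ ImageViewer           
                      ┠───────────────────────
                      ┃                       
                      ┃                       
                      ┃                       
                      ┃       ▓ █  ░░  █ ▓    
                      ┃        █ ▒    ▒ █     
                      ┃           ░░░░        
 ┏━━━━━━━━━━━━━━━━━━━━━━━━━━━━━━━━━━━━━━┓▓    
 ┃ FileBrowser                          ┃     


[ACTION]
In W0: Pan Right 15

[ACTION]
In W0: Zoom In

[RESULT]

                                              
                                              
                                              
                                              
                                              
                                              
                                              
                                              
                                              
                      ┏━━━━━━━━━━━━━━━━━━━━━━━
                      ┃ ImageViewer           
                      ┠───────────────────────
                      ┃                       
                      ┃                       
                      ┃                       
                      ┃                       
                      ┃                       
                      ┃                       
 ┏━━━━━━━━━━━━━━━━━━━━━━━━━━━━━━━━━━━━━━┓█  ▓▓
 ┃ FileBrowser                          ┃█  ▓▓


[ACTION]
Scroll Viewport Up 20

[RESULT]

                                              
                                              
                                              
                                              
                                              
                                              
                                              
                                              
                                              
                                              
                                              
                                              
                      ┏━━━━━━━━━━━━━━━━━━━━━━━
                      ┃ ImageViewer           
                      ┠───────────────────────
                      ┃                       
                      ┃                       
                      ┃                       
                      ┃                       
                      ┃                       


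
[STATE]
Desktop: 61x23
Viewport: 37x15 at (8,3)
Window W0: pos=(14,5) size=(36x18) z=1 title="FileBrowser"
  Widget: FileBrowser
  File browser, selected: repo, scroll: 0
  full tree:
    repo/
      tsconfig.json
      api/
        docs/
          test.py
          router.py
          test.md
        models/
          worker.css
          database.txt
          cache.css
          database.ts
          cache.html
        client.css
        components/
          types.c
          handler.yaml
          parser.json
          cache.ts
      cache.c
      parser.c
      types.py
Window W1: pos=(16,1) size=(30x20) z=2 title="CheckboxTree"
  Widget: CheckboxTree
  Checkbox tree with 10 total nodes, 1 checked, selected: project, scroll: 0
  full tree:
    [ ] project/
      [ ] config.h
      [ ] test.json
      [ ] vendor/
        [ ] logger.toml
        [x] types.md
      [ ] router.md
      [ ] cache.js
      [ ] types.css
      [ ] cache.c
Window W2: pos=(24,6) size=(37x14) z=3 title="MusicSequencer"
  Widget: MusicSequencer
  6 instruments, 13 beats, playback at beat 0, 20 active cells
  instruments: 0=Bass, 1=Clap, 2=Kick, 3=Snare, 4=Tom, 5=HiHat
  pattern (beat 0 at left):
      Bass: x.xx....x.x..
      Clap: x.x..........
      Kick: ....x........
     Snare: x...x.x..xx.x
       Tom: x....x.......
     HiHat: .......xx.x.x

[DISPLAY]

        ┠────────────────────────────
        ┃>[-] project/               
      ┏━┃   [ ] config.h             
      ┃ ┃   [ ] ┏━━━━━━━━━━━━━━━━━━━━
      ┠─┃   [-] ┃ MusicSequencer     
      ┃>┃     [ ┠────────────────────
      ┃ ┃     [x┃      ▼123456789012 
      ┃ ┃   [ ] ┃  Bass█·██····█·█·· 
      ┃ ┃   [ ] ┃  Clap█·█·········· 
      ┃ ┃   [ ] ┃  Kick····█········ 
      ┃ ┃   [ ] ┃ Snare█···█·█··██·█ 
      ┃ ┃       ┃   Tom█····█······· 
      ┃ ┃       ┃ HiHat·······██·█·█ 
      ┃ ┃       ┃                    
      ┃ ┃       ┃                    


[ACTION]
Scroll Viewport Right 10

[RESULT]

───────────────────────────┨         
[-] project/               ┃         
  [ ] config.h             ┃━━━┓     
  [ ] ┏━━━━━━━━━━━━━━━━━━━━━━━━━━━━━━
  [-] ┃ MusicSequencer               
    [ ┠──────────────────────────────
    [x┃      ▼123456789012           
  [ ] ┃  Bass█·██····█·█··           
  [ ] ┃  Clap█·█··········           
  [ ] ┃  Kick····█········           
  [ ] ┃ Snare█···█·█··██·█           
      ┃   Tom█····█·······           
      ┃ HiHat·······██·█·█           
      ┃                              
      ┃                              


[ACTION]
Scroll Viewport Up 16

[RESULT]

                                     
━━━━━━━━━━━━━━━━━━━━━━━━━━━┓         
CheckboxTree               ┃         
───────────────────────────┨         
[-] project/               ┃         
  [ ] config.h             ┃━━━┓     
  [ ] ┏━━━━━━━━━━━━━━━━━━━━━━━━━━━━━━
  [-] ┃ MusicSequencer               
    [ ┠──────────────────────────────
    [x┃      ▼123456789012           
  [ ] ┃  Bass█·██····█·█··           
  [ ] ┃  Clap█·█··········           
  [ ] ┃  Kick····█········           
  [ ] ┃ Snare█···█·█··██·█           
      ┃   Tom█····█·······           


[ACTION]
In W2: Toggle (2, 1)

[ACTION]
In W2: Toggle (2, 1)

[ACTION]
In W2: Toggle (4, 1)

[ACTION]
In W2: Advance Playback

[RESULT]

                                     
━━━━━━━━━━━━━━━━━━━━━━━━━━━┓         
CheckboxTree               ┃         
───────────────────────────┨         
[-] project/               ┃         
  [ ] config.h             ┃━━━┓     
  [ ] ┏━━━━━━━━━━━━━━━━━━━━━━━━━━━━━━
  [-] ┃ MusicSequencer               
    [ ┠──────────────────────────────
    [x┃      0▼23456789012           
  [ ] ┃  Bass█·██····█·█··           
  [ ] ┃  Clap█·█··········           
  [ ] ┃  Kick····█········           
  [ ] ┃ Snare█···█·█··██·█           
      ┃   Tom██···█·······           


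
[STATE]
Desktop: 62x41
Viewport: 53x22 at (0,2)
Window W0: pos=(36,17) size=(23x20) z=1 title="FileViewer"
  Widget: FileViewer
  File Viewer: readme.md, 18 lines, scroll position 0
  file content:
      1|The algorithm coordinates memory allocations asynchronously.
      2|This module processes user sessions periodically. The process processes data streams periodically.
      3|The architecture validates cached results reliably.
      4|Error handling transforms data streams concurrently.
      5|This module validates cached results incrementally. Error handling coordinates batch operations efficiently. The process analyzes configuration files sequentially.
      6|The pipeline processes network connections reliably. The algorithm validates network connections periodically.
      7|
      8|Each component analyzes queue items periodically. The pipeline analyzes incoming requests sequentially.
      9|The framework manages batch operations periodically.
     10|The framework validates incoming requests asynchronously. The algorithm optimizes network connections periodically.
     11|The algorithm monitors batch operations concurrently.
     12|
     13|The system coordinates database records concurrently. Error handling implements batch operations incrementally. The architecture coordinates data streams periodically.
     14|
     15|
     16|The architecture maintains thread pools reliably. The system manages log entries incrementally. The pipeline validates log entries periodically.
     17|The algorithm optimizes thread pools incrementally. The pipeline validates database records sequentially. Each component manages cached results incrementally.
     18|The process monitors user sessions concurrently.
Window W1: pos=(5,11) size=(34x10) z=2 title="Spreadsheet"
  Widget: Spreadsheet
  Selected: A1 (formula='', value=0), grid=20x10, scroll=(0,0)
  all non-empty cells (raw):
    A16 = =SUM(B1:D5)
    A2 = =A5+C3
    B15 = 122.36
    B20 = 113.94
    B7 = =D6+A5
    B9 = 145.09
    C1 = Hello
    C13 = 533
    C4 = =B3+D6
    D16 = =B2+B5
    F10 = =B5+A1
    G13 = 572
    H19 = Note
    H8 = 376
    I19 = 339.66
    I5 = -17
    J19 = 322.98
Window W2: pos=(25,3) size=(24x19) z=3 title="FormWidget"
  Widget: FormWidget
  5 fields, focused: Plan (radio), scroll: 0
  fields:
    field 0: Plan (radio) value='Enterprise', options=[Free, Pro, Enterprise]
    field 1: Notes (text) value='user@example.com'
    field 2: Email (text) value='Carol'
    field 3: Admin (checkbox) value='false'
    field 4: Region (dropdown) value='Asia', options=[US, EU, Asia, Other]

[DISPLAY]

                                                     
                         ┏━━━━━━━━━━━━━━━━━━━━━━┓    
                         ┃ FormWidget           ┃    
                         ┠──────────────────────┨    
                         ┃> Plan:       ( ) Free┃    
                         ┃  Notes:      [user@e]┃    
                         ┃  Email:      [Carol ]┃    
                         ┃  Admin:      [ ]     ┃    
                         ┃  Region:     [Asia ▼]┃    
     ┏━━━━━━━━━━━━━━━━━━━┃                      ┃    
     ┃ Spreadsheet       ┃                      ┃    
     ┠───────────────────┃                      ┃    
     ┃A1:                ┃                      ┃    
     ┃       A       B   ┃                      ┃    
     ┃-------------------┃                      ┃    
     ┃  1      [0]       ┃                      ┃━━━━
     ┃  2        0       ┃                      ┃    
     ┃  3        0       ┃                      ┃────
     ┗━━━━━━━━━━━━━━━━━━━┃                      ┃m co
                         ┗━━━━━━━━━━━━━━━━━━━━━━┛proc
                                    ┃The architecture
                                    ┃Error handling t


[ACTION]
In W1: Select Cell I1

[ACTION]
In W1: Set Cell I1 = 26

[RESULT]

                                                     
                         ┏━━━━━━━━━━━━━━━━━━━━━━┓    
                         ┃ FormWidget           ┃    
                         ┠──────────────────────┨    
                         ┃> Plan:       ( ) Free┃    
                         ┃  Notes:      [user@e]┃    
                         ┃  Email:      [Carol ]┃    
                         ┃  Admin:      [ ]     ┃    
                         ┃  Region:     [Asia ▼]┃    
     ┏━━━━━━━━━━━━━━━━━━━┃                      ┃    
     ┃ Spreadsheet       ┃                      ┃    
     ┠───────────────────┃                      ┃    
     ┃I1: 26             ┃                      ┃    
     ┃       A       B   ┃                      ┃    
     ┃-------------------┃                      ┃    
     ┃  1        0       ┃                      ┃━━━━
     ┃  2        0       ┃                      ┃    
     ┃  3        0       ┃                      ┃────
     ┗━━━━━━━━━━━━━━━━━━━┃                      ┃m co
                         ┗━━━━━━━━━━━━━━━━━━━━━━┛proc
                                    ┃The architecture
                                    ┃Error handling t


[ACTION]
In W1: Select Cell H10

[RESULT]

                                                     
                         ┏━━━━━━━━━━━━━━━━━━━━━━┓    
                         ┃ FormWidget           ┃    
                         ┠──────────────────────┨    
                         ┃> Plan:       ( ) Free┃    
                         ┃  Notes:      [user@e]┃    
                         ┃  Email:      [Carol ]┃    
                         ┃  Admin:      [ ]     ┃    
                         ┃  Region:     [Asia ▼]┃    
     ┏━━━━━━━━━━━━━━━━━━━┃                      ┃    
     ┃ Spreadsheet       ┃                      ┃    
     ┠───────────────────┃                      ┃    
     ┃H10:               ┃                      ┃    
     ┃       A       B   ┃                      ┃    
     ┃-------------------┃                      ┃    
     ┃  1        0       ┃                      ┃━━━━
     ┃  2        0       ┃                      ┃    
     ┃  3        0       ┃                      ┃────
     ┗━━━━━━━━━━━━━━━━━━━┃                      ┃m co
                         ┗━━━━━━━━━━━━━━━━━━━━━━┛proc
                                    ┃The architecture
                                    ┃Error handling t


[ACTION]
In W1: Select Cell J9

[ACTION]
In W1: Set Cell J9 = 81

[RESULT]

                                                     
                         ┏━━━━━━━━━━━━━━━━━━━━━━┓    
                         ┃ FormWidget           ┃    
                         ┠──────────────────────┨    
                         ┃> Plan:       ( ) Free┃    
                         ┃  Notes:      [user@e]┃    
                         ┃  Email:      [Carol ]┃    
                         ┃  Admin:      [ ]     ┃    
                         ┃  Region:     [Asia ▼]┃    
     ┏━━━━━━━━━━━━━━━━━━━┃                      ┃    
     ┃ Spreadsheet       ┃                      ┃    
     ┠───────────────────┃                      ┃    
     ┃J9: 81             ┃                      ┃    
     ┃       A       B   ┃                      ┃    
     ┃-------------------┃                      ┃    
     ┃  1        0       ┃                      ┃━━━━
     ┃  2        0       ┃                      ┃    
     ┃  3        0       ┃                      ┃────
     ┗━━━━━━━━━━━━━━━━━━━┃                      ┃m co
                         ┗━━━━━━━━━━━━━━━━━━━━━━┛proc
                                    ┃The architecture
                                    ┃Error handling t


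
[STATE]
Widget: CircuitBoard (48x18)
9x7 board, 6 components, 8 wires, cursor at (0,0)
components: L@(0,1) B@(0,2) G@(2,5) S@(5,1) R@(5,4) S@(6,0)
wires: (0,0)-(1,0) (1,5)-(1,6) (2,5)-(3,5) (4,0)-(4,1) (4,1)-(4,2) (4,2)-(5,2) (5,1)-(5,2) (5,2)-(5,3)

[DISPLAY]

   0 1 2 3 4 5 6 7 8                            
0  [.]  L   B                                   
    │                                           
1   ·                   · ─ ·                   
                                                
2                       G                       
                        │                       
3                       ·                       
                                                
4   · ─ · ─ ·                                   
            │                                   
5       S ─ · ─ ·   R                           
                                                
6   S                                           
Cursor: (0,0)                                   
                                                
                                                
                                                


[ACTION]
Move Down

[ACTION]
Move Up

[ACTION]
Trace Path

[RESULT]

   0 1 2 3 4 5 6 7 8                            
0  [.]  L   B                                   
    │                                           
1   ·                   · ─ ·                   
                                                
2                       G                       
                        │                       
3                       ·                       
                                                
4   · ─ · ─ ·                                   
            │                                   
5       S ─ · ─ ·   R                           
                                                
6   S                                           
Cursor: (0,0)  Trace: Path with 2 nodes, no comp
                                                
                                                
                                                


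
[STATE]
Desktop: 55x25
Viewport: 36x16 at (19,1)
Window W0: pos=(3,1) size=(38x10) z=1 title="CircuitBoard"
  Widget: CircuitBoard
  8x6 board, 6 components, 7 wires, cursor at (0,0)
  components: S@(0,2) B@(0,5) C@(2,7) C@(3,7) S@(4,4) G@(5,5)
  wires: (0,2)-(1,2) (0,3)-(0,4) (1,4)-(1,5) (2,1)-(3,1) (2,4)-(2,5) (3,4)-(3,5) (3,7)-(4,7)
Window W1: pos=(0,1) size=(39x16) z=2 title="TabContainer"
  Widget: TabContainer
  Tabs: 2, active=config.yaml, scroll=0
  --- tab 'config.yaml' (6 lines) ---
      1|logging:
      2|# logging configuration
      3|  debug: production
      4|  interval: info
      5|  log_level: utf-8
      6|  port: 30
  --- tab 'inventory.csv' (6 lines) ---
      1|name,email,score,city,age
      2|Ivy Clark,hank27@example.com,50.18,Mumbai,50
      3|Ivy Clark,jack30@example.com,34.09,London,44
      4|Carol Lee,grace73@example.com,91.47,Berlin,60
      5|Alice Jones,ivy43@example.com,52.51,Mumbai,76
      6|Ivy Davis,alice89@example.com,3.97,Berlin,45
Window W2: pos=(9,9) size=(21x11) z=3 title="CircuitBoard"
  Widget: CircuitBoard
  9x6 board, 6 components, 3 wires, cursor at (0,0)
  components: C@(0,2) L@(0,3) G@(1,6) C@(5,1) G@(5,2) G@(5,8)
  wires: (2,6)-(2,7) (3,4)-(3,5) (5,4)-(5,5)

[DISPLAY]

━━━━━━━━━━━━━━━━━━━┓━┓              
                   ┃ ┃              
───────────────────┨─┨              
entory.csv         ┃ ┃              
───────────────────┃ ┃              
                   ┃ ┃              
ation              ┃ ┃              
n                  ┃ ┃              
━━━━━━━━━━┓        ┃ ┃              
oard      ┃        ┃━┛              
──────────┨        ┃                
3 4 5 6 7 ┃        ┃                
   C   L  ┃        ┃                
          ┃        ┃                
          ┃        ┃                
          ┃━━━━━━━━┛                


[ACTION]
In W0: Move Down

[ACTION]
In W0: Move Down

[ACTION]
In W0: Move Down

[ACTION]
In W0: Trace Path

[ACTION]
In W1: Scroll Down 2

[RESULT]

━━━━━━━━━━━━━━━━━━━┓━┓              
                   ┃ ┃              
───────────────────┨─┨              
entory.csv         ┃ ┃              
───────────────────┃ ┃              
n                  ┃ ┃              
                   ┃ ┃              
                   ┃ ┃              
━━━━━━━━━━┓        ┃ ┃              
oard      ┃        ┃━┛              
──────────┨        ┃                
3 4 5 6 7 ┃        ┃                
   C   L  ┃        ┃                
          ┃        ┃                
          ┃        ┃                
          ┃━━━━━━━━┛                


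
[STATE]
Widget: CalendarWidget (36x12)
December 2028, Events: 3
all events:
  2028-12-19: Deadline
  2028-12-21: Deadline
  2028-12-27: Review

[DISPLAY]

           December 2028            
Mo Tu We Th Fr Sa Su                
             1  2  3                
 4  5  6  7  8  9 10                
11 12 13 14 15 16 17                
18 19* 20 21* 22 23 24              
25 26 27* 28 29 30 31               
                                    
                                    
                                    
                                    
                                    


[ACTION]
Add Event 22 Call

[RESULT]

           December 2028            
Mo Tu We Th Fr Sa Su                
             1  2  3                
 4  5  6  7  8  9 10                
11 12 13 14 15 16 17                
18 19* 20 21* 22* 23 24             
25 26 27* 28 29 30 31               
                                    
                                    
                                    
                                    
                                    


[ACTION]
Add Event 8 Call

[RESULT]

           December 2028            
Mo Tu We Th Fr Sa Su                
             1  2  3                
 4  5  6  7  8*  9 10               
11 12 13 14 15 16 17                
18 19* 20 21* 22* 23 24             
25 26 27* 28 29 30 31               
                                    
                                    
                                    
                                    
                                    


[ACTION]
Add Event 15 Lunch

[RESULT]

           December 2028            
Mo Tu We Th Fr Sa Su                
             1  2  3                
 4  5  6  7  8*  9 10               
11 12 13 14 15* 16 17               
18 19* 20 21* 22* 23 24             
25 26 27* 28 29 30 31               
                                    
                                    
                                    
                                    
                                    


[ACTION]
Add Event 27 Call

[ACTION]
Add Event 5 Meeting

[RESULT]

           December 2028            
Mo Tu We Th Fr Sa Su                
             1  2  3                
 4  5*  6  7  8*  9 10              
11 12 13 14 15* 16 17               
18 19* 20 21* 22* 23 24             
25 26 27* 28 29 30 31               
                                    
                                    
                                    
                                    
                                    
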